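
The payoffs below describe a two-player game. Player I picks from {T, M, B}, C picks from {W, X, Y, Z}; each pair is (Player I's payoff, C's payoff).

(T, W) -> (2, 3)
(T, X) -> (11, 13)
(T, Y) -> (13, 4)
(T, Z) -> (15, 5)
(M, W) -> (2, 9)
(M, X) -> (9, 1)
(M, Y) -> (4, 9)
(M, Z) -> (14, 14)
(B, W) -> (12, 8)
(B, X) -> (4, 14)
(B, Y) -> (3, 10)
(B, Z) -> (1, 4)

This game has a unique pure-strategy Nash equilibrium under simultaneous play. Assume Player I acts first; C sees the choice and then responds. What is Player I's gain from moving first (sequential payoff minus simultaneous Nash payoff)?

3

Backward induction with Player I moving first.
- T: C compares 3, 13, 4, 5 and picks X; Player I would get 11.
- M: C compares 9, 1, 9, 14 and picks Z; Player I would get 14.
- B: C compares 8, 14, 10, 4 and picks X; Player I would get 4.
Among 11, 14, 4, the best is 14 at M. Subgame-perfect outcome: (M, Z) with payoffs (14, 14).
Now find the simultaneous Nash equilibrium.
Player I's best replies: W→B; X→T; Y→T; Z→T.
C's best replies: T→X; M→Z; B→X.
Only (T, X) has each player best-responding; Nash payoffs (11, 13).
Player I's commitment gain: 14 − 11 = 3.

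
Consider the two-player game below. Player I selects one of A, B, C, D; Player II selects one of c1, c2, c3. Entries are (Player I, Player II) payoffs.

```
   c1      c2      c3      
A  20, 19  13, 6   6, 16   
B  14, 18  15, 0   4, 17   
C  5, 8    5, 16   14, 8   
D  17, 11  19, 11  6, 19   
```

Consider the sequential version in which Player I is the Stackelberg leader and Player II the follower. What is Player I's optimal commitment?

A

Player II best-responds to each possible Player I move:
- A: BR = c1, leader payoff 20.
- B: BR = c1, leader payoff 14.
- C: BR = c2, leader payoff 5.
- D: BR = c3, leader payoff 6.
Among 20, 14, 5, 6, the best is 20 at A. Subgame-perfect outcome: (A, c1) with payoffs (20, 19).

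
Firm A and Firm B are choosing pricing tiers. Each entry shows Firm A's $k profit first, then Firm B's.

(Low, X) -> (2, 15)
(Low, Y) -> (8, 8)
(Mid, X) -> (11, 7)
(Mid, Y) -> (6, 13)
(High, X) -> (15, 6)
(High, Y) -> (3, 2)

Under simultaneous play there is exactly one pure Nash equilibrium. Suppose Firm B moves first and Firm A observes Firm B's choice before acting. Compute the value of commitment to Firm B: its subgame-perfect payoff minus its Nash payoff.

Backward induction with Firm B moving first.
- X: BR = High, leader payoff 6.
- Y: BR = Low, leader payoff 8.
Firm B's induced payoffs are 6, 8, so Firm B commits to Y. Subgame-perfect outcome: (Low, Y) with payoffs (8, 8).
Under simultaneous play:
Firm A's best replies: X→High; Y→Low.
Firm B's best replies: Low→X; Mid→Y; High→X.
Only (High, X) has each player best-responding; Nash payoffs (15, 6).
Firm B's commitment gain: 8 − 6 = 2.

2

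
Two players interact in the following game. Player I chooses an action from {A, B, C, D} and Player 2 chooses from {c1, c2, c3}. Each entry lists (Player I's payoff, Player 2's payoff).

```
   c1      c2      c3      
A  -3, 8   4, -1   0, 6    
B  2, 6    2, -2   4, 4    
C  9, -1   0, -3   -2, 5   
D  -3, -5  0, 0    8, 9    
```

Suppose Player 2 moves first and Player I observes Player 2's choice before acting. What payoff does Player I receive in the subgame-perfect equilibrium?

Work backward from Player I's decision.
- c1: BR = C, leader payoff -1.
- c2: BR = A, leader payoff -1.
- c3: BR = D, leader payoff 9.
Maximizing over -1, -1, 9, Player 2 chooses c3. Subgame-perfect outcome: (D, c3) with payoffs (8, 9).

8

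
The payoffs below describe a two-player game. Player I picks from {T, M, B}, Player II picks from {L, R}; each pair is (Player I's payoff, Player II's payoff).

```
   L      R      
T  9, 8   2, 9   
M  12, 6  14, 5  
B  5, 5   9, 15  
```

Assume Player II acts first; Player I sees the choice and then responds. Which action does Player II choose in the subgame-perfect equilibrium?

Player I best-responds to each possible Player II move:
- L → Player I plays M (best of 9, 12, 5); Player II gets 6.
- R → Player I plays M (best of 2, 14, 9); Player II gets 5.
Player II's induced payoffs are 6, 5, so Player II commits to L. Subgame-perfect outcome: (M, L) with payoffs (12, 6).

L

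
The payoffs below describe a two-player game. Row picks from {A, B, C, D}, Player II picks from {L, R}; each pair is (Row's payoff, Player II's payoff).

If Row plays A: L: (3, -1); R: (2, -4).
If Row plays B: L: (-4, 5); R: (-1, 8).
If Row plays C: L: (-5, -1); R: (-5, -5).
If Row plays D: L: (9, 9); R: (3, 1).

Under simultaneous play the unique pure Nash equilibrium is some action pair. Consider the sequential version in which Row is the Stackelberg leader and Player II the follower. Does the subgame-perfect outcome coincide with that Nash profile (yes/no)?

Player II best-responds to each possible Row move:
- A → Player II plays L (best of -1, -4); Row gets 3.
- B → Player II plays R (best of 5, 8); Row gets -1.
- C → Player II plays L (best of -1, -5); Row gets -5.
- D → Player II plays L (best of 9, 1); Row gets 9.
Among 3, -1, -5, 9, the best is 9 at D. Subgame-perfect outcome: (D, L) with payoffs (9, 9).
For the simultaneous game, intersect best replies.
Row's best replies: L→D; R→D.
Player II's best replies: A→L; B→R; C→L; D→L.
The unique mutual best reply is (D, L), giving (9, 9).
Sequential outcome (D, L) coincides with the Nash profile (D, L).

yes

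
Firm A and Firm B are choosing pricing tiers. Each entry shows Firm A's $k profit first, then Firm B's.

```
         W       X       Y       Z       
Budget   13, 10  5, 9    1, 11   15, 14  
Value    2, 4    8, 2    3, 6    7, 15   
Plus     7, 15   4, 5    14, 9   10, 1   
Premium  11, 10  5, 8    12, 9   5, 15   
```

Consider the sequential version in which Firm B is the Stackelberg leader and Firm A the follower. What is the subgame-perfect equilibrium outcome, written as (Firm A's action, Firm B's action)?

Work backward from Firm A's decision.
- W: BR = Budget, leader payoff 10.
- X: BR = Value, leader payoff 2.
- Y: BR = Plus, leader payoff 9.
- Z: BR = Budget, leader payoff 14.
Maximizing over 10, 2, 9, 14, Firm B chooses Z. Subgame-perfect outcome: (Budget, Z) with payoffs (15, 14).

(Budget, Z)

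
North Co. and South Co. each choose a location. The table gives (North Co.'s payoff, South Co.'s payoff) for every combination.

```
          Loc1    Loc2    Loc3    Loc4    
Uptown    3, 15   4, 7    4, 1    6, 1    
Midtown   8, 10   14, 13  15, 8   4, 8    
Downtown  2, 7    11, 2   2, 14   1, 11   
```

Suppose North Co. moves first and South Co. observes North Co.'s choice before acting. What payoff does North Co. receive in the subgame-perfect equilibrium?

14

Solve by backward induction (North Co. leads).
- Uptown: BR = Loc1, leader payoff 3.
- Midtown: BR = Loc2, leader payoff 14.
- Downtown: BR = Loc3, leader payoff 2.
Among 3, 14, 2, the best is 14 at Midtown. Subgame-perfect outcome: (Midtown, Loc2) with payoffs (14, 13).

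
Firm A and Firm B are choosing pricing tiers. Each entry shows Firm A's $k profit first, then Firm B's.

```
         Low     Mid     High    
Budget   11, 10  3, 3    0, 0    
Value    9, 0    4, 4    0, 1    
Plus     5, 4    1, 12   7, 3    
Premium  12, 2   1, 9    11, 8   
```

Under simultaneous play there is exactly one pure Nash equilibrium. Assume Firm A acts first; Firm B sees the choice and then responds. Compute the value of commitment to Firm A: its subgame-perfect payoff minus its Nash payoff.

7

Solve by backward induction (Firm A leads).
- Budget: BR = Low, leader payoff 11.
- Value: BR = Mid, leader payoff 4.
- Plus: BR = Mid, leader payoff 1.
- Premium: BR = Mid, leader payoff 1.
Firm A's induced payoffs are 11, 4, 1, 1, so Firm A commits to Budget. Subgame-perfect outcome: (Budget, Low) with payoffs (11, 10).
Under simultaneous play:
Firm A's best replies: Low→Premium; Mid→Value; High→Premium.
Firm B's best replies: Budget→Low; Value→Mid; Plus→Mid; Premium→Mid.
Only (Value, Mid) has each player best-responding; Nash payoffs (4, 4).
Firm A's commitment gain: 11 − 4 = 7.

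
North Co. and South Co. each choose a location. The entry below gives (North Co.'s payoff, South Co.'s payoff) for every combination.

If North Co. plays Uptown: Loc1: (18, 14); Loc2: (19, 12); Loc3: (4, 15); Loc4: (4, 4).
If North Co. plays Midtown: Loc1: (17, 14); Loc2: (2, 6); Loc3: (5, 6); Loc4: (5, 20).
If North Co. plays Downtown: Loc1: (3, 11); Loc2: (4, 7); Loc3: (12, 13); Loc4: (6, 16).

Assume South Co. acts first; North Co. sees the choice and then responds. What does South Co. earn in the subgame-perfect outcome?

16

Work backward from North Co.'s decision.
- Loc1: BR = Uptown, leader payoff 14.
- Loc2: BR = Uptown, leader payoff 12.
- Loc3: BR = Downtown, leader payoff 13.
- Loc4: BR = Downtown, leader payoff 16.
Among 14, 12, 13, 16, the best is 16 at Loc4. Subgame-perfect outcome: (Downtown, Loc4) with payoffs (6, 16).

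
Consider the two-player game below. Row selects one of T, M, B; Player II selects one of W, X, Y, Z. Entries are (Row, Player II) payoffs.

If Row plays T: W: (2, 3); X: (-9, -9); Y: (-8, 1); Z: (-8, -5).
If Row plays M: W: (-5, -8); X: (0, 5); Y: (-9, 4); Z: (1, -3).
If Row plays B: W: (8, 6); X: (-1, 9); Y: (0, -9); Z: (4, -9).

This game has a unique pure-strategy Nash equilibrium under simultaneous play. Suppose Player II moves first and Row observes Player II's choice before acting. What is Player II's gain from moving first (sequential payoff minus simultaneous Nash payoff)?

Backward induction with Player II moving first.
- W: BR = B, leader payoff 6.
- X: BR = M, leader payoff 5.
- Y: BR = B, leader payoff -9.
- Z: BR = B, leader payoff -9.
Maximizing over 6, 5, -9, -9, Player II chooses W. Subgame-perfect outcome: (B, W) with payoffs (8, 6).
For the simultaneous game, intersect best replies.
Row's best replies: W→B; X→M; Y→B; Z→B.
Player II's best replies: T→W; M→X; B→X.
Only (M, X) has each player best-responding; Nash payoffs (0, 5).
Player II's commitment gain: 6 − 5 = 1.

1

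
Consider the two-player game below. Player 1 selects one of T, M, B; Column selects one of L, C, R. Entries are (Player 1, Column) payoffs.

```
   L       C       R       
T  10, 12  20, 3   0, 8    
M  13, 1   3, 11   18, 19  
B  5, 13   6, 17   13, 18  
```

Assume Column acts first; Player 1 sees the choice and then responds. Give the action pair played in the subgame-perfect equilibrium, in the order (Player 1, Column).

(M, R)

Work backward from Player 1's decision.
- L: Player 1 compares 10, 13, 5 and picks M; Column would get 1.
- C: Player 1 compares 20, 3, 6 and picks T; Column would get 3.
- R: Player 1 compares 0, 18, 13 and picks M; Column would get 19.
Among 1, 3, 19, the best is 19 at R. Subgame-perfect outcome: (M, R) with payoffs (18, 19).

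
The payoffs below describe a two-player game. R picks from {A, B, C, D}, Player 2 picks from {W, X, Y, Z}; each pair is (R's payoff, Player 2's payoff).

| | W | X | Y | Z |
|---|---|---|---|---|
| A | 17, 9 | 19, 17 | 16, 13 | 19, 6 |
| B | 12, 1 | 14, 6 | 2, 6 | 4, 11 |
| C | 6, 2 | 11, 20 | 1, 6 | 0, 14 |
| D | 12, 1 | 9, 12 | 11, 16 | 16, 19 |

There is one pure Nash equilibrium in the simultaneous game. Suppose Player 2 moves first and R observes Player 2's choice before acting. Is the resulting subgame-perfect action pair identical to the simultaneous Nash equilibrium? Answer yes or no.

yes

Backward induction with Player 2 moving first.
- W: BR = A, leader payoff 9.
- X: BR = A, leader payoff 17.
- Y: BR = A, leader payoff 13.
- Z: BR = A, leader payoff 6.
Maximizing over 9, 17, 13, 6, Player 2 chooses X. Subgame-perfect outcome: (A, X) with payoffs (19, 17).
For the simultaneous game, intersect best replies.
R's best replies: W→A; X→A; Y→A; Z→A.
Player 2's best replies: A→X; B→Z; C→X; D→Z.
Only (A, X) has each player best-responding; Nash payoffs (19, 17).
Sequential outcome (A, X) coincides with the Nash profile (A, X).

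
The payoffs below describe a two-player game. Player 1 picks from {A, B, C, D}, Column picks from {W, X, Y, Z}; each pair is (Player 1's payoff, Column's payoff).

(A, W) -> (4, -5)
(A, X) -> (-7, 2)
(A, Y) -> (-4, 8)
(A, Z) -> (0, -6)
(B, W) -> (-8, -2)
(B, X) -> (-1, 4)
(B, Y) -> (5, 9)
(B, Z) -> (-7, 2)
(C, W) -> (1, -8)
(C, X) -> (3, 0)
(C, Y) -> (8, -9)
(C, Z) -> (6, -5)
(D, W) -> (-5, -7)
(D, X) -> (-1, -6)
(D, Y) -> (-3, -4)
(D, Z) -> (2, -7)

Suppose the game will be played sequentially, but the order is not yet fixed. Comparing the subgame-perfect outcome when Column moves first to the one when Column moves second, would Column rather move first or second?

If Player 1 leads: Column's best replies are A→Y, B→Y, C→X, D→Y; Player 1's induced payoffs -4, 5, 3, -3; outcome (B, Y), payoffs (5, 9).
If Column leads: Player 1's best replies are W→A, X→C, Y→C, Z→C; Column's induced payoffs -5, 0, -9, -5; outcome (C, X), payoffs (3, 0).
Column gets 0 moving first and 9 moving second, so Column prefers to move second.

second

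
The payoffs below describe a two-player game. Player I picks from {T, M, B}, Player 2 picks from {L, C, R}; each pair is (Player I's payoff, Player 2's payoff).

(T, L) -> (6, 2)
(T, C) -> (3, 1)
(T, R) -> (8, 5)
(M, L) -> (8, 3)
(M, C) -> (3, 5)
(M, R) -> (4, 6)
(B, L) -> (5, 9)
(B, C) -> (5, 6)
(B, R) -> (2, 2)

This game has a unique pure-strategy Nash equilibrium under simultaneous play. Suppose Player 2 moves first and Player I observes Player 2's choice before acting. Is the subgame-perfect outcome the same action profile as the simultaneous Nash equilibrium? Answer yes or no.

no

Backward induction with Player 2 moving first.
- L: BR = M, leader payoff 3.
- C: BR = B, leader payoff 6.
- R: BR = T, leader payoff 5.
Among 3, 6, 5, the best is 6 at C. Subgame-perfect outcome: (B, C) with payoffs (5, 6).
Under simultaneous play:
Player I's best replies: L→M; C→B; R→T.
Player 2's best replies: T→R; M→R; B→L.
Only (T, R) has each player best-responding; Nash payoffs (8, 5).
Sequential outcome (B, C) differs from the Nash profile (T, R).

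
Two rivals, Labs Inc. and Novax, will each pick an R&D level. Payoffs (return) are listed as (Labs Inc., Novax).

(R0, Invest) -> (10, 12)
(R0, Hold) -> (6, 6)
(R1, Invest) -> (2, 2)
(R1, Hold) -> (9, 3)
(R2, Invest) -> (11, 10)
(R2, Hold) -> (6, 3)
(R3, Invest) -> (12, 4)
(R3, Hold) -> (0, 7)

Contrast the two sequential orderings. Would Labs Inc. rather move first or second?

second

If Labs Inc. leads: Novax's best replies are R0→Invest, R1→Hold, R2→Invest, R3→Hold; Labs Inc.'s induced payoffs 10, 9, 11, 0; outcome (R2, Invest), payoffs (11, 10).
If Novax leads: Labs Inc.'s best replies are Invest→R3, Hold→R1; Novax's induced payoffs 4, 3; outcome (R3, Invest), payoffs (12, 4).
Labs Inc. gets 11 moving first and 12 moving second, so Labs Inc. prefers to move second.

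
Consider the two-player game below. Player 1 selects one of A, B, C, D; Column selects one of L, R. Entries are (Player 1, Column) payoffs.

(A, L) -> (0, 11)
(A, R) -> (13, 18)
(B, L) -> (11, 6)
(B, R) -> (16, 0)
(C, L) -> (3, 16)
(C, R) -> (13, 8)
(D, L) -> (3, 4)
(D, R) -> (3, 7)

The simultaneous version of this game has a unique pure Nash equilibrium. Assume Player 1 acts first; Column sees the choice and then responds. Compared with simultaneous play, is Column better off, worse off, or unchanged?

better off

Backward induction with Player 1 moving first.
- A: Column compares 11, 18 and picks R; Player 1 would get 13.
- B: Column compares 6, 0 and picks L; Player 1 would get 11.
- C: Column compares 16, 8 and picks L; Player 1 would get 3.
- D: Column compares 4, 7 and picks R; Player 1 would get 3.
Maximizing over 13, 11, 3, 3, Player 1 chooses A. Subgame-perfect outcome: (A, R) with payoffs (13, 18).
Now find the simultaneous Nash equilibrium.
Player 1's best replies: L→B; R→B.
Column's best replies: A→R; B→L; C→L; D→R.
Only (B, L) has each player best-responding; Nash payoffs (11, 6).
Column earns 18 sequentially versus 6 at the Nash outcome: better off.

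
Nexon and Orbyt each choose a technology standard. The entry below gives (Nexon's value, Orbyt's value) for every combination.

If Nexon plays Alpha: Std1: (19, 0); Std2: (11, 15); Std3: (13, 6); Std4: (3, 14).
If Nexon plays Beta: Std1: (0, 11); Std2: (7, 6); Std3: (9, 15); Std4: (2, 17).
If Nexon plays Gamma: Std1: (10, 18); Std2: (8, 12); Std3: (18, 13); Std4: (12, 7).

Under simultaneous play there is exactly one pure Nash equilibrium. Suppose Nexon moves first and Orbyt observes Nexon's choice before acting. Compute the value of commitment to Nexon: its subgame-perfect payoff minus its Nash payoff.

0

Backward induction with Nexon moving first.
- Alpha → Orbyt plays Std2 (best of 0, 15, 6, 14); Nexon gets 11.
- Beta → Orbyt plays Std4 (best of 11, 6, 15, 17); Nexon gets 2.
- Gamma → Orbyt plays Std1 (best of 18, 12, 13, 7); Nexon gets 10.
Maximizing over 11, 2, 10, Nexon chooses Alpha. Subgame-perfect outcome: (Alpha, Std2) with payoffs (11, 15).
For the simultaneous game, intersect best replies.
Nexon's best replies: Std1→Alpha; Std2→Alpha; Std3→Gamma; Std4→Gamma.
Orbyt's best replies: Alpha→Std2; Beta→Std4; Gamma→Std1.
Only (Alpha, Std2) has each player best-responding; Nash payoffs (11, 15).
Nexon's commitment gain: 11 − 11 = 0.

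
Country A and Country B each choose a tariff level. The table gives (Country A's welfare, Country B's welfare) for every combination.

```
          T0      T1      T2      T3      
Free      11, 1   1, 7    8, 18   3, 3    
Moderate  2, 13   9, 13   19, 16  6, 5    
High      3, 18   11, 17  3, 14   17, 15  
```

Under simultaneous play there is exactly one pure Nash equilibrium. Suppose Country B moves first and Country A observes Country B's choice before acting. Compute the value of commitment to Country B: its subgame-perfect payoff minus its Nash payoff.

Work backward from Country A's decision.
- T0: Country A compares 11, 2, 3 and picks Free; Country B would get 1.
- T1: Country A compares 1, 9, 11 and picks High; Country B would get 17.
- T2: Country A compares 8, 19, 3 and picks Moderate; Country B would get 16.
- T3: Country A compares 3, 6, 17 and picks High; Country B would get 15.
Country B's induced payoffs are 1, 17, 16, 15, so Country B commits to T1. Subgame-perfect outcome: (High, T1) with payoffs (11, 17).
For the simultaneous game, intersect best replies.
Country A's best replies: T0→Free; T1→High; T2→Moderate; T3→High.
Country B's best replies: Free→T2; Moderate→T2; High→T0.
Only (Moderate, T2) has each player best-responding; Nash payoffs (19, 16).
Country B's commitment gain: 17 − 16 = 1.

1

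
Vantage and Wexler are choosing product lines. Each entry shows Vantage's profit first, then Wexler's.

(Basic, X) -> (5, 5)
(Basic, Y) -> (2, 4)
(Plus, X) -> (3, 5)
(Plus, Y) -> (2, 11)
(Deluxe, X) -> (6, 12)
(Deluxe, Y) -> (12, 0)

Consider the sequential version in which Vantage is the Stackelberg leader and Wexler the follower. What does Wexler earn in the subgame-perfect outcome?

Wexler best-responds to each possible Vantage move:
- Basic: Wexler compares 5, 4 and picks X; Vantage would get 5.
- Plus: Wexler compares 5, 11 and picks Y; Vantage would get 2.
- Deluxe: Wexler compares 12, 0 and picks X; Vantage would get 6.
Maximizing over 5, 2, 6, Vantage chooses Deluxe. Subgame-perfect outcome: (Deluxe, X) with payoffs (6, 12).

12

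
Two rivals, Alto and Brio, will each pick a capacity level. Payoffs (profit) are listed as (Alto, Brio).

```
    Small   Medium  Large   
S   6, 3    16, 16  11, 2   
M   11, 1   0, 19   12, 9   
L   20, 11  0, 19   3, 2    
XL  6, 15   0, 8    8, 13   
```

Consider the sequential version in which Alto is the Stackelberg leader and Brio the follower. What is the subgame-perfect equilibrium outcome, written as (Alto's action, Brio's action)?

Brio best-responds to each possible Alto move:
- S → Brio plays Medium (best of 3, 16, 2); Alto gets 16.
- M → Brio plays Medium (best of 1, 19, 9); Alto gets 0.
- L → Brio plays Medium (best of 11, 19, 2); Alto gets 0.
- XL → Brio plays Small (best of 15, 8, 13); Alto gets 6.
Maximizing over 16, 0, 0, 6, Alto chooses S. Subgame-perfect outcome: (S, Medium) with payoffs (16, 16).

(S, Medium)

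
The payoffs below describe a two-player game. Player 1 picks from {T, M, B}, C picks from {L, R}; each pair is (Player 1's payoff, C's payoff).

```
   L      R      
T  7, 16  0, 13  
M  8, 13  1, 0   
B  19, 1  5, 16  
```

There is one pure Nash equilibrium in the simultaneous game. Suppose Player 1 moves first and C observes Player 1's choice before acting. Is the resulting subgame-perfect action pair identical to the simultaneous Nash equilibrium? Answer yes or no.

no

Backward induction with Player 1 moving first.
- T: C compares 16, 13 and picks L; Player 1 would get 7.
- M: C compares 13, 0 and picks L; Player 1 would get 8.
- B: C compares 1, 16 and picks R; Player 1 would get 5.
Player 1's induced payoffs are 7, 8, 5, so Player 1 commits to M. Subgame-perfect outcome: (M, L) with payoffs (8, 13).
Under simultaneous play:
Player 1's best replies: L→B; R→B.
C's best replies: T→L; M→L; B→R.
Only (B, R) has each player best-responding; Nash payoffs (5, 16).
Sequential outcome (M, L) differs from the Nash profile (B, R).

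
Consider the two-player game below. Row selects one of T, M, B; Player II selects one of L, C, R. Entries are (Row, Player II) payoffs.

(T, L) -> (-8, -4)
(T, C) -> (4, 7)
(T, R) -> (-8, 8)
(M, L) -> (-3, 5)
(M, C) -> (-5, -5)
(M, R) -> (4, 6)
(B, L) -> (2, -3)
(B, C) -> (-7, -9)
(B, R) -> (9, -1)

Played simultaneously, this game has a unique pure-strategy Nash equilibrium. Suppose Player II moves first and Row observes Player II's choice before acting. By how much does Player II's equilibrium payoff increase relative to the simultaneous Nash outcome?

8

Row best-responds to each possible Player II move:
- L → Row plays B (best of -8, -3, 2); Player II gets -3.
- C → Row plays T (best of 4, -5, -7); Player II gets 7.
- R → Row plays B (best of -8, 4, 9); Player II gets -1.
Player II's induced payoffs are -3, 7, -1, so Player II commits to C. Subgame-perfect outcome: (T, C) with payoffs (4, 7).
Under simultaneous play:
Row's best replies: L→B; C→T; R→B.
Player II's best replies: T→R; M→R; B→R.
The unique mutual best reply is (B, R), giving (9, -1).
Player II's commitment gain: 7 − -1 = 8.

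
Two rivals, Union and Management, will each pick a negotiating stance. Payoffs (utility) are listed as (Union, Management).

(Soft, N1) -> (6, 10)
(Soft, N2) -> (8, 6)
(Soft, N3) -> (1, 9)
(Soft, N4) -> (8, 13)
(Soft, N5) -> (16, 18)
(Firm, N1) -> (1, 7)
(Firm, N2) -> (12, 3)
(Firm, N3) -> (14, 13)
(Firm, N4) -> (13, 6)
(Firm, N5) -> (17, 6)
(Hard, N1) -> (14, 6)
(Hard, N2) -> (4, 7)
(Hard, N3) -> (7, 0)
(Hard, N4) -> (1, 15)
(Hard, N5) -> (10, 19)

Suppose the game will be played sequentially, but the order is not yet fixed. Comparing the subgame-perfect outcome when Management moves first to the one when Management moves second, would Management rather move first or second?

second

If Union leads: Management's best replies are Soft→N5, Firm→N3, Hard→N5; Union's induced payoffs 16, 14, 10; outcome (Soft, N5), payoffs (16, 18).
If Management leads: Union's best replies are N1→Hard, N2→Firm, N3→Firm, N4→Firm, N5→Firm; Management's induced payoffs 6, 3, 13, 6, 6; outcome (Firm, N3), payoffs (14, 13).
Management gets 13 moving first and 18 moving second, so Management prefers to move second.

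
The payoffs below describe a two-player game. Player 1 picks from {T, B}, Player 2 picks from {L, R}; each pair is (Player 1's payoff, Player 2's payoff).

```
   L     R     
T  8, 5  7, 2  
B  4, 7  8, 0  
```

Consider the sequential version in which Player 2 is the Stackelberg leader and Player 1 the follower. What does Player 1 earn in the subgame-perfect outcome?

Solve by backward induction (Player 2 leads).
- L: Player 1 compares 8, 4 and picks T; Player 2 would get 5.
- R: Player 1 compares 7, 8 and picks B; Player 2 would get 0.
Among 5, 0, the best is 5 at L. Subgame-perfect outcome: (T, L) with payoffs (8, 5).

8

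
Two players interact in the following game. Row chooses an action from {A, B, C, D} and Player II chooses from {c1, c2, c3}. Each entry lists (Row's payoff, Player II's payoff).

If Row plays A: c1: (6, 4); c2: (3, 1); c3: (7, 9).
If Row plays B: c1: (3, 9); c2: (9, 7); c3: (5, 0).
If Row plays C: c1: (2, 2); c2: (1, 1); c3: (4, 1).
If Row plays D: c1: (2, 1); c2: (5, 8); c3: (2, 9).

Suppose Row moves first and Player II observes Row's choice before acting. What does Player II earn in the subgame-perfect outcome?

9

Solve by backward induction (Row leads).
- A → Player II plays c3 (best of 4, 1, 9); Row gets 7.
- B → Player II plays c1 (best of 9, 7, 0); Row gets 3.
- C → Player II plays c1 (best of 2, 1, 1); Row gets 2.
- D → Player II plays c3 (best of 1, 8, 9); Row gets 2.
Row's induced payoffs are 7, 3, 2, 2, so Row commits to A. Subgame-perfect outcome: (A, c3) with payoffs (7, 9).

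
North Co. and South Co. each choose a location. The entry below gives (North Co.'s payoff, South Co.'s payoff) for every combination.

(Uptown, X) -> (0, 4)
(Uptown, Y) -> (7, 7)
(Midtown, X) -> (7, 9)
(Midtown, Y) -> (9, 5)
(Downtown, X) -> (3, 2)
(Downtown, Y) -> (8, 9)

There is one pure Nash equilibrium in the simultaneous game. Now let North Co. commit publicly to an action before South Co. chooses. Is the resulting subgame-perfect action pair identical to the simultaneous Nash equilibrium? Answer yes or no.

no

Backward induction with North Co. moving first.
- Uptown: BR = Y, leader payoff 7.
- Midtown: BR = X, leader payoff 7.
- Downtown: BR = Y, leader payoff 8.
Maximizing over 7, 7, 8, North Co. chooses Downtown. Subgame-perfect outcome: (Downtown, Y) with payoffs (8, 9).
Under simultaneous play:
North Co.'s best replies: X→Midtown; Y→Midtown.
South Co.'s best replies: Uptown→Y; Midtown→X; Downtown→Y.
The unique mutual best reply is (Midtown, X), giving (7, 9).
Sequential outcome (Downtown, Y) differs from the Nash profile (Midtown, X).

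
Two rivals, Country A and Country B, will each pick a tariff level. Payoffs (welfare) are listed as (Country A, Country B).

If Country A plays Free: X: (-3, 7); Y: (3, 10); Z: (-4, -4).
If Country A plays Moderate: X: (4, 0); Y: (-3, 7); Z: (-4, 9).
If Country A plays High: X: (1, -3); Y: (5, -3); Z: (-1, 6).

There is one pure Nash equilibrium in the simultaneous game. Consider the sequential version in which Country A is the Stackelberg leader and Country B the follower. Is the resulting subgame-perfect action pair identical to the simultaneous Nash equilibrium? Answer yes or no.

Solve by backward induction (Country A leads).
- Free: Country B compares 7, 10, -4 and picks Y; Country A would get 3.
- Moderate: Country B compares 0, 7, 9 and picks Z; Country A would get -4.
- High: Country B compares -3, -3, 6 and picks Z; Country A would get -1.
Maximizing over 3, -4, -1, Country A chooses Free. Subgame-perfect outcome: (Free, Y) with payoffs (3, 10).
Now find the simultaneous Nash equilibrium.
Country A's best replies: X→Moderate; Y→High; Z→High.
Country B's best replies: Free→Y; Moderate→Z; High→Z.
Only (High, Z) has each player best-responding; Nash payoffs (-1, 6).
Sequential outcome (Free, Y) differs from the Nash profile (High, Z).

no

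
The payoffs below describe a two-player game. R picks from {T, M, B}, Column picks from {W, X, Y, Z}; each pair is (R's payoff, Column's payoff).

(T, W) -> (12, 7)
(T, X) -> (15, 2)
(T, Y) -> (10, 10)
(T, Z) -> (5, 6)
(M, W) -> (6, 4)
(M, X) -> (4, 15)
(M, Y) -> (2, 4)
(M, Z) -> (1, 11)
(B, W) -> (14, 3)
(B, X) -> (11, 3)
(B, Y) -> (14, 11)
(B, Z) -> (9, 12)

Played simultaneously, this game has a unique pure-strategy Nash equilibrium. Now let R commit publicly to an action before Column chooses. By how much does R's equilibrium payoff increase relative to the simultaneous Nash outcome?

Backward induction with R moving first.
- T: BR = Y, leader payoff 10.
- M: BR = X, leader payoff 4.
- B: BR = Z, leader payoff 9.
Maximizing over 10, 4, 9, R chooses T. Subgame-perfect outcome: (T, Y) with payoffs (10, 10).
Now find the simultaneous Nash equilibrium.
R's best replies: W→B; X→T; Y→B; Z→B.
Column's best replies: T→Y; M→X; B→Z.
The unique mutual best reply is (B, Z), giving (9, 12).
R's commitment gain: 10 − 9 = 1.

1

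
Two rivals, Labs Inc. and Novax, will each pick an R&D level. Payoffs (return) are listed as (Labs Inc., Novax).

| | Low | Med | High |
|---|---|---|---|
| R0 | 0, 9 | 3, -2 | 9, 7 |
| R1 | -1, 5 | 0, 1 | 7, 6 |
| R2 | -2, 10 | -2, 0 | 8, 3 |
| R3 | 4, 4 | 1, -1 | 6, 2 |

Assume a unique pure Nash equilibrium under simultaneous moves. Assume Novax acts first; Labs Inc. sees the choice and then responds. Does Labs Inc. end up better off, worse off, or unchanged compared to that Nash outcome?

Backward induction with Novax moving first.
- Low → Labs Inc. plays R3 (best of 0, -1, -2, 4); Novax gets 4.
- Med → Labs Inc. plays R0 (best of 3, 0, -2, 1); Novax gets -2.
- High → Labs Inc. plays R0 (best of 9, 7, 8, 6); Novax gets 7.
Novax's induced payoffs are 4, -2, 7, so Novax commits to High. Subgame-perfect outcome: (R0, High) with payoffs (9, 7).
For the simultaneous game, intersect best replies.
Labs Inc.'s best replies: Low→R3; Med→R0; High→R0.
Novax's best replies: R0→Low; R1→High; R2→Low; R3→Low.
The unique mutual best reply is (R3, Low), giving (4, 4).
Labs Inc. earns 9 sequentially versus 4 at the Nash outcome: better off.

better off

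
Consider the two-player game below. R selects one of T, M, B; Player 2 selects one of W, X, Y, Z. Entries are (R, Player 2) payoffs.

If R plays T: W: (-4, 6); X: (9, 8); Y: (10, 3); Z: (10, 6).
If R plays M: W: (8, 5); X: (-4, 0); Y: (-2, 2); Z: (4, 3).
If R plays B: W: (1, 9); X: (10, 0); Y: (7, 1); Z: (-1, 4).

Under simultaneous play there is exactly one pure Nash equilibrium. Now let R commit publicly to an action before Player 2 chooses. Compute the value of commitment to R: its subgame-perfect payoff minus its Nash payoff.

1

Solve by backward induction (R leads).
- T → Player 2 plays X (best of 6, 8, 3, 6); R gets 9.
- M → Player 2 plays W (best of 5, 0, 2, 3); R gets 8.
- B → Player 2 plays W (best of 9, 0, 1, 4); R gets 1.
Maximizing over 9, 8, 1, R chooses T. Subgame-perfect outcome: (T, X) with payoffs (9, 8).
Now find the simultaneous Nash equilibrium.
R's best replies: W→M; X→B; Y→T; Z→T.
Player 2's best replies: T→X; M→W; B→W.
Only (M, W) has each player best-responding; Nash payoffs (8, 5).
R's commitment gain: 9 − 8 = 1.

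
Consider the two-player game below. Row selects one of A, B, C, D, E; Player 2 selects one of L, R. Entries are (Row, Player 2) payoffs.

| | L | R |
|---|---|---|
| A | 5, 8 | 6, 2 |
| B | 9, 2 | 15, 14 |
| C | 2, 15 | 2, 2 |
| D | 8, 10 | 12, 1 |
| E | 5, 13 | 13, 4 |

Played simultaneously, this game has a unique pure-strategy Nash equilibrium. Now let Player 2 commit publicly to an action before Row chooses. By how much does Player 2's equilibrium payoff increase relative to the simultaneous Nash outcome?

Backward induction with Player 2 moving first.
- L → Row plays B (best of 5, 9, 2, 8, 5); Player 2 gets 2.
- R → Row plays B (best of 6, 15, 2, 12, 13); Player 2 gets 14.
Maximizing over 2, 14, Player 2 chooses R. Subgame-perfect outcome: (B, R) with payoffs (15, 14).
Now find the simultaneous Nash equilibrium.
Row's best replies: L→B; R→B.
Player 2's best replies: A→L; B→R; C→L; D→L; E→L.
The unique mutual best reply is (B, R), giving (15, 14).
Player 2's commitment gain: 14 − 14 = 0.

0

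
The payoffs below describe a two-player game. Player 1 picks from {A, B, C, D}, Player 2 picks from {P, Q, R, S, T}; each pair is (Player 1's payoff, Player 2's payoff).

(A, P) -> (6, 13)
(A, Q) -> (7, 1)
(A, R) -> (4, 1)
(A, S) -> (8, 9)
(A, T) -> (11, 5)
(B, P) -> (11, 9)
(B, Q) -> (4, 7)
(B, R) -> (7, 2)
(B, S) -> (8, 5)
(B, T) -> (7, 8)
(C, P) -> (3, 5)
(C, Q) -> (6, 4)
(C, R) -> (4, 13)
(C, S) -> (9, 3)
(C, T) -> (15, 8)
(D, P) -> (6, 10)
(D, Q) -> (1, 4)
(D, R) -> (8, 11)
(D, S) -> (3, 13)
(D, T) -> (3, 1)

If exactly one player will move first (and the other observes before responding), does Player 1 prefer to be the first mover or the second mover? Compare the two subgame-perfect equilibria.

If Player 1 leads: Player 2's best replies are A→P, B→P, C→R, D→S; Player 1's induced payoffs 6, 11, 4, 3; outcome (B, P), payoffs (11, 9).
If Player 2 leads: Player 1's best replies are P→B, Q→A, R→D, S→C, T→C; Player 2's induced payoffs 9, 1, 11, 3, 8; outcome (D, R), payoffs (8, 11).
Player 1 gets 11 moving first and 8 moving second, so Player 1 prefers to move first.

first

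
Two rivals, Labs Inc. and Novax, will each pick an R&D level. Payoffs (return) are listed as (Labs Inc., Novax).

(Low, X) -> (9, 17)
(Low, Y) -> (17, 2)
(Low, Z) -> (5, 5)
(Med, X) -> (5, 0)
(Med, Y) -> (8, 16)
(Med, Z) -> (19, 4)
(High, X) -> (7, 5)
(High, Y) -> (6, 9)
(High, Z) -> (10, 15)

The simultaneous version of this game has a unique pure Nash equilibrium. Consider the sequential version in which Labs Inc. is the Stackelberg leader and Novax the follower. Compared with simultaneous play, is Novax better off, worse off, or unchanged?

Solve by backward induction (Labs Inc. leads).
- Low → Novax plays X (best of 17, 2, 5); Labs Inc. gets 9.
- Med → Novax plays Y (best of 0, 16, 4); Labs Inc. gets 8.
- High → Novax plays Z (best of 5, 9, 15); Labs Inc. gets 10.
Among 9, 8, 10, the best is 10 at High. Subgame-perfect outcome: (High, Z) with payoffs (10, 15).
Under simultaneous play:
Labs Inc.'s best replies: X→Low; Y→Low; Z→Med.
Novax's best replies: Low→X; Med→Y; High→Z.
The unique mutual best reply is (Low, X), giving (9, 17).
Novax earns 15 sequentially versus 17 at the Nash outcome: worse off.

worse off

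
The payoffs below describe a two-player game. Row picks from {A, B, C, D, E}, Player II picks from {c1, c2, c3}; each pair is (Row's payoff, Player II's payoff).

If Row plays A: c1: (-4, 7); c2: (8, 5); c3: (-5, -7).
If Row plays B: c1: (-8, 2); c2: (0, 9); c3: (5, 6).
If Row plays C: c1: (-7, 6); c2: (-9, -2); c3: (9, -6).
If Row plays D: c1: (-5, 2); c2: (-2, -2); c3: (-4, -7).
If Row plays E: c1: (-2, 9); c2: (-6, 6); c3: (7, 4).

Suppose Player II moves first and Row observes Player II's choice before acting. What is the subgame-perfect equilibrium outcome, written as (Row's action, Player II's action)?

(E, c1)

Backward induction with Player II moving first.
- c1: BR = E, leader payoff 9.
- c2: BR = A, leader payoff 5.
- c3: BR = C, leader payoff -6.
Player II's induced payoffs are 9, 5, -6, so Player II commits to c1. Subgame-perfect outcome: (E, c1) with payoffs (-2, 9).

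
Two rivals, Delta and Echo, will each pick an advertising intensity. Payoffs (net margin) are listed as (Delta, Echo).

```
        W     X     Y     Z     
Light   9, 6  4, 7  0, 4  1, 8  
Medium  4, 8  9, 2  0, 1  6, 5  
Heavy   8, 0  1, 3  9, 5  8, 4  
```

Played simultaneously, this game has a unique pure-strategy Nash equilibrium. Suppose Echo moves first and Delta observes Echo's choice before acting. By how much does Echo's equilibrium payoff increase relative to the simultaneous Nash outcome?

Backward induction with Echo moving first.
- W: BR = Light, leader payoff 6.
- X: BR = Medium, leader payoff 2.
- Y: BR = Heavy, leader payoff 5.
- Z: BR = Heavy, leader payoff 4.
Among 6, 2, 5, 4, the best is 6 at W. Subgame-perfect outcome: (Light, W) with payoffs (9, 6).
Under simultaneous play:
Delta's best replies: W→Light; X→Medium; Y→Heavy; Z→Heavy.
Echo's best replies: Light→Z; Medium→W; Heavy→Y.
The unique mutual best reply is (Heavy, Y), giving (9, 5).
Echo's commitment gain: 6 − 5 = 1.

1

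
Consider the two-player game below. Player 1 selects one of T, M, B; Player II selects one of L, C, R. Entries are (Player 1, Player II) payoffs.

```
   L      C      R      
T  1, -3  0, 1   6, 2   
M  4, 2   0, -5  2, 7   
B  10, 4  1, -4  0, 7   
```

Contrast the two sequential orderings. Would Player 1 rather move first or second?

If Player 1 leads: Player II's best replies are T→R, M→R, B→R; Player 1's induced payoffs 6, 2, 0; outcome (T, R), payoffs (6, 2).
If Player II leads: Player 1's best replies are L→B, C→B, R→T; Player II's induced payoffs 4, -4, 2; outcome (B, L), payoffs (10, 4).
Player 1 gets 6 moving first and 10 moving second, so Player 1 prefers to move second.

second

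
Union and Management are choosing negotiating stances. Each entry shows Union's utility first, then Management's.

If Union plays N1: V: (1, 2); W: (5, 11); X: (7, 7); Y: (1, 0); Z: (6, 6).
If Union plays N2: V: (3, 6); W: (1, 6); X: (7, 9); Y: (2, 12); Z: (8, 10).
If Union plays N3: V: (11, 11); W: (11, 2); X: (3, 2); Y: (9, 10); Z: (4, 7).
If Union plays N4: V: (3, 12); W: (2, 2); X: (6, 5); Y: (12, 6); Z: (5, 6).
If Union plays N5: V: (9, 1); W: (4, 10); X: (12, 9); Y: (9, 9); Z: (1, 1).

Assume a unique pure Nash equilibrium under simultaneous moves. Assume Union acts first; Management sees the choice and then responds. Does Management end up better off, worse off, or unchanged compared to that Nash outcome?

unchanged

Solve by backward induction (Union leads).
- N1: BR = W, leader payoff 5.
- N2: BR = Y, leader payoff 2.
- N3: BR = V, leader payoff 11.
- N4: BR = V, leader payoff 3.
- N5: BR = W, leader payoff 4.
Maximizing over 5, 2, 11, 3, 4, Union chooses N3. Subgame-perfect outcome: (N3, V) with payoffs (11, 11).
Under simultaneous play:
Union's best replies: V→N3; W→N3; X→N5; Y→N4; Z→N2.
Management's best replies: N1→W; N2→Y; N3→V; N4→V; N5→W.
Only (N3, V) has each player best-responding; Nash payoffs (11, 11).
Management earns 11 sequentially versus 11 at the Nash outcome: unchanged.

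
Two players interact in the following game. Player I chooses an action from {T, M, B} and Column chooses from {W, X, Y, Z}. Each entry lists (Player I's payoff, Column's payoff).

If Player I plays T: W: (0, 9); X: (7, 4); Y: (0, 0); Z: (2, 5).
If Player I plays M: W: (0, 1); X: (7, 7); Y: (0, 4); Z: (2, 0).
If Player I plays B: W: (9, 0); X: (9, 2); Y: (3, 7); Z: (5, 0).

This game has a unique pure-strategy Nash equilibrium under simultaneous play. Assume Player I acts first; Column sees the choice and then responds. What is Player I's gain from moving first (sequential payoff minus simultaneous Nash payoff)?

4

Solve by backward induction (Player I leads).
- T: Column compares 9, 4, 0, 5 and picks W; Player I would get 0.
- M: Column compares 1, 7, 4, 0 and picks X; Player I would get 7.
- B: Column compares 0, 2, 7, 0 and picks Y; Player I would get 3.
Among 0, 7, 3, the best is 7 at M. Subgame-perfect outcome: (M, X) with payoffs (7, 7).
For the simultaneous game, intersect best replies.
Player I's best replies: W→B; X→B; Y→B; Z→B.
Column's best replies: T→W; M→X; B→Y.
The unique mutual best reply is (B, Y), giving (3, 7).
Player I's commitment gain: 7 − 3 = 4.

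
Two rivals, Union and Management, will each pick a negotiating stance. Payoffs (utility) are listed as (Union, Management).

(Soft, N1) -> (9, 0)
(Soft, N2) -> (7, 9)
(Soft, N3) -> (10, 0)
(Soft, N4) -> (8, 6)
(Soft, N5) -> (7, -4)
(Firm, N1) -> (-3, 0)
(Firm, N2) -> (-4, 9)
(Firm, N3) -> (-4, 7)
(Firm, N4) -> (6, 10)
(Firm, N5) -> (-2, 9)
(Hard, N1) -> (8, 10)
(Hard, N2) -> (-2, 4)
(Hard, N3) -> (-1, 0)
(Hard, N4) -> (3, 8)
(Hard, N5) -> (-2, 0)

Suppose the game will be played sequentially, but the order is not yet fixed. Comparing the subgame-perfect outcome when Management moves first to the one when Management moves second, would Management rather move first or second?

If Union leads: Management's best replies are Soft→N2, Firm→N4, Hard→N1; Union's induced payoffs 7, 6, 8; outcome (Hard, N1), payoffs (8, 10).
If Management leads: Union's best replies are N1→Soft, N2→Soft, N3→Soft, N4→Soft, N5→Soft; Management's induced payoffs 0, 9, 0, 6, -4; outcome (Soft, N2), payoffs (7, 9).
Management gets 9 moving first and 10 moving second, so Management prefers to move second.

second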